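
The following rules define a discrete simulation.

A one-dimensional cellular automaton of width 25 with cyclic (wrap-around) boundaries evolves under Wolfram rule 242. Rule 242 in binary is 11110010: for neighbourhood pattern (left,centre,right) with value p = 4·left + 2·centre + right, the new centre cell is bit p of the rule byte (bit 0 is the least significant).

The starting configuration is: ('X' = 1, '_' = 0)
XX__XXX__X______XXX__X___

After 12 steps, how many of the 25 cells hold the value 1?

17

k=0  XX__XXX__X______XXX__X___
k=1  _XXX_XXXX_X____X_XXXX_X_X
k=2  X_XXX_XXXX_X__X_X_XXXX_X_
k=3  _X_XXX_XXXX_XX_X_X_XXXX_X
k=4  X_X_XXX_XXXX_XX_X_X_XXXX_
k=5  _X_X_XXX_XXXX_XX_X_X_XXXX
k=6  X_X_X_XXX_XXXX_XX_X_X_XXX
k=7  XX_X_X_XXX_XXXX_XX_X_X_XX
k=8  XXX_X_X_XXX_XXXX_XX_X_X_X
k=9  XXXX_X_X_XXX_XXXX_XX_X_X_
k=10  _XXXX_X_X_XXX_XXXX_XX_X_X
k=11  X_XXXX_X_X_XXX_XXXX_XX_X_
k=12  _X_XXXX_X_X_XXX_XXXX_XX_X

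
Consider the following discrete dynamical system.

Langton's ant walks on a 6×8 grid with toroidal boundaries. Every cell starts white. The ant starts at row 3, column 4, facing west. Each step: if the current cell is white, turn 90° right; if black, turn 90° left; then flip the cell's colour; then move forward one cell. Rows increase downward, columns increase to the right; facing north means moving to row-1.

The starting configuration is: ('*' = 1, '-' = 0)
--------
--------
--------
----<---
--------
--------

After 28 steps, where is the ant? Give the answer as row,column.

k=0  --------
--------
--------
----<---
--------
--------
k=1  --------
--------
----^---
----*---
--------
--------
k=2  --------
--------
----*>--
----*---
--------
--------
k=3  --------
--------
----**--
----*v--
--------
--------
k=4  --------
--------
----**--
----<*--
--------
--------
k=5  --------
--------
----**--
-----*--
----v---
--------
k=6  --------
--------
----**--
-----*--
---<*---
--------
k=7  --------
--------
----**--
---^-*--
---**---
--------
k=8  --------
--------
----**--
---*>*--
---**---
--------
k=9  --------
--------
----**--
---***--
---*v---
--------
k=10  --------
--------
----**--
---***--
---*->--
--------
k=11  --------
--------
----**--
---***--
---*-*--
-----v--
k=12  --------
--------
----**--
---***--
---*-*--
----<*--
k=13  --------
--------
----**--
---***--
---*^*--
----**--
k=14  --------
--------
----**--
---***--
---**>--
----**--
k=15  --------
--------
----**--
---**^--
---**---
----**--
k=16  --------
--------
----**--
---*<---
---**---
----**--
k=17  --------
--------
----**--
---*----
---*v---
----**--
k=18  --------
--------
----**--
---*----
---*->--
----**--
k=19  --------
--------
----**--
---*----
---*-*--
----*v--
k=20  --------
--------
----**--
---*----
---*-*--
----*->-
k=21  ------v-
--------
----**--
---*----
---*-*--
----*-*-
k=22  -----<*-
--------
----**--
---*----
---*-*--
----*-*-
k=23  -----**-
--------
----**--
---*----
---*-*--
----*^*-
k=24  -----**-
--------
----**--
---*----
---*-*--
----**>-
k=25  -----**-
--------
----**--
---*----
---*-*^-
----**--
k=26  -----**-
--------
----**--
---*----
---*-**>
----**--
k=27  -----**-
--------
----**--
---*----
---*-***
----**-v
k=28  -----**-
--------
----**--
---*----
---*-***
----**<*

5,6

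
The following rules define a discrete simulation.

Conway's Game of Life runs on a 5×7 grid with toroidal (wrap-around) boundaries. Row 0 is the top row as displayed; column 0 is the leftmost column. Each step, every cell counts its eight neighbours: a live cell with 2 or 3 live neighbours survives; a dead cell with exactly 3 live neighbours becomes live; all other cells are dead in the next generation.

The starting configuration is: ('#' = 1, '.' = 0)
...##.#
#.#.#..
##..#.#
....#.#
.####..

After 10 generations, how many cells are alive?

[0] ...##.#
#.#.#..
##..#.#
....#.#
.####..
[1] #......
..#.#..
.#..#.#
....#.#
#.#....
[2] ...#...
##.#.#.
#...#..
.#.#..#
##....#
[3] ....#..
####..#
...###.
.##..##
.#....#
[4] ...#.##
###...#
.......
.###..#
.##...#
[5] ...#.#.
###..##
...#..#
.#.#...
.#..#.#
[6] ...#...
####.#.
...####
...###.
#..###.
[7] #....#.
##...#.
##.....
..#....
..#..##
[8] #...##.
.......
#.#...#
#.#...#
.#...##
[9] #...##.
##...#.
#.....#
..#....
.#..#..
[10] #...##.
.#..##.
#.....#
##.....
.#.###.

14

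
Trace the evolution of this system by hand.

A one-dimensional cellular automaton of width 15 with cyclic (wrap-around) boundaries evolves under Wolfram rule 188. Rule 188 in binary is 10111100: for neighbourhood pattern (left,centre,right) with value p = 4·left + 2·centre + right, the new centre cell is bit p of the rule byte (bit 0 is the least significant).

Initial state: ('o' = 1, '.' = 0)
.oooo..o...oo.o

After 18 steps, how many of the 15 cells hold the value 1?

t=0: .oooo..o...oo.o
t=1: oooo.o.oo..o.oo
t=2: ooo.oooo.o.oooo
t=3: oo.oooo.ooooooo
t=4: o.oooo.oooooooo
t=5: .oooo.ooooooooo
t=6: oooo.ooooooooo.
t=7: ooo.ooooooooo.o
t=8: oo.ooooooooo.oo
t=9: o.ooooooooo.ooo
t=10: .ooooooooo.oooo
t=11: ooooooooo.oooo.
t=12: oooooooo.oooo.o
t=13: ooooooo.oooo.oo
t=14: oooooo.oooo.ooo
t=15: ooooo.oooo.oooo
t=16: oooo.oooo.ooooo
t=17: ooo.oooo.oooooo
t=18: oo.oooo.ooooooo

13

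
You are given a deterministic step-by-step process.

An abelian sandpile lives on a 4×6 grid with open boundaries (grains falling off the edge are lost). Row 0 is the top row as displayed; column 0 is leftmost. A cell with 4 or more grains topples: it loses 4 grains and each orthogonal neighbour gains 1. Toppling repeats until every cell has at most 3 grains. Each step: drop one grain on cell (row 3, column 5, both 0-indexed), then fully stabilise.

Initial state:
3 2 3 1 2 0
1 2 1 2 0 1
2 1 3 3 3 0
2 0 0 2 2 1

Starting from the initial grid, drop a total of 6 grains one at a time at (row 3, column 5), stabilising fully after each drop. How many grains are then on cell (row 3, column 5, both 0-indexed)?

3

gen 0: 3 2 3 1 2 0
1 2 1 2 0 1
2 1 3 3 3 0
2 0 0 2 2 1
gen 1: 3 2 3 1 2 0
1 2 1 2 0 1
2 1 3 3 3 0
2 0 0 2 2 2
gen 2: 3 2 3 1 2 0
1 2 1 2 0 1
2 1 3 3 3 0
2 0 0 2 2 3
gen 3: 3 2 3 1 2 0
1 2 1 2 0 1
2 1 3 3 3 1
2 0 0 2 3 0
gen 4: 3 2 3 1 2 0
1 2 1 2 0 1
2 1 3 3 3 1
2 0 0 2 3 1
gen 5: 3 2 3 1 2 0
1 2 1 2 0 1
2 1 3 3 3 1
2 0 0 2 3 2
gen 6: 3 2 3 1 2 0
1 2 1 2 0 1
2 1 3 3 3 1
2 0 0 2 3 3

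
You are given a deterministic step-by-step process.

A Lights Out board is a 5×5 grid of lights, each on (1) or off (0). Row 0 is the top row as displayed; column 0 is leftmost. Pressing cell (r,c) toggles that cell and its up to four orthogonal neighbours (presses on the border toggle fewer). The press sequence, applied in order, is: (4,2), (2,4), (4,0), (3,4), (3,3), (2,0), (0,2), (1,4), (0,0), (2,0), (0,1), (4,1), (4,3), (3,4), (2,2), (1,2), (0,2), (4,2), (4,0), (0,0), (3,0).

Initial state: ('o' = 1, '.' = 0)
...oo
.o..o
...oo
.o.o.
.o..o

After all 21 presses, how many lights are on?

11

0) ...oo
.o..o
...oo
.o.o.
.o..o
1) ...oo
.o..o
...oo
.ooo.
..ooo
2) ...oo
.o...
.....
.oooo
..ooo
3) ...oo
.o...
.....
ooooo
ooooo
4) ...oo
.o...
....o
ooo..
oooo.
5) ...oo
.o...
...oo
oo.oo
ooo..
6) ...oo
oo...
oo.oo
.o.oo
ooo..
7) .oo.o
ooo..
oo.oo
.o.oo
ooo..
8) .oo..
ooooo
oo.o.
.o.oo
ooo..
9) o.o..
.oooo
oo.o.
.o.oo
ooo..
10) o.o..
ooooo
...o.
oo.oo
ooo..
11) .o...
o.ooo
...o.
oo.oo
ooo..
12) .o...
o.ooo
...o.
o..oo
.....
13) .o...
o.ooo
...o.
o...o
..ooo
14) .o...
o.ooo
...oo
o..o.
..oo.
15) .o...
o..oo
.oo.o
o.oo.
..oo.
16) .oo..
ooo.o
.o..o
o.oo.
..oo.
17) ...o.
oo..o
.o..o
o.oo.
..oo.
18) ...o.
oo..o
.o..o
o..o.
.o...
19) ...o.
oo..o
.o..o
...o.
o....
20) oo.o.
.o..o
.o..o
...o.
o....
21) oo.o.
.o..o
oo..o
oo.o.
.....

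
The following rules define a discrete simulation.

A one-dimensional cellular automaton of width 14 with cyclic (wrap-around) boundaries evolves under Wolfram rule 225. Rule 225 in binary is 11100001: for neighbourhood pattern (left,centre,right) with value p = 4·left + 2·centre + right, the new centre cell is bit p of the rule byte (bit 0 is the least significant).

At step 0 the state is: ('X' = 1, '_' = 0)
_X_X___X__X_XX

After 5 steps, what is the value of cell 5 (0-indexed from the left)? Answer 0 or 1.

step 0: _X_X___X__X_XX
step 1: X_X__X_____X_X
step 2: XX_____XXX__X_
step 3: _X_XXX__XX___X
step 4: X_X_XX___X_X__
step 5: _X_X_X_X__X___

1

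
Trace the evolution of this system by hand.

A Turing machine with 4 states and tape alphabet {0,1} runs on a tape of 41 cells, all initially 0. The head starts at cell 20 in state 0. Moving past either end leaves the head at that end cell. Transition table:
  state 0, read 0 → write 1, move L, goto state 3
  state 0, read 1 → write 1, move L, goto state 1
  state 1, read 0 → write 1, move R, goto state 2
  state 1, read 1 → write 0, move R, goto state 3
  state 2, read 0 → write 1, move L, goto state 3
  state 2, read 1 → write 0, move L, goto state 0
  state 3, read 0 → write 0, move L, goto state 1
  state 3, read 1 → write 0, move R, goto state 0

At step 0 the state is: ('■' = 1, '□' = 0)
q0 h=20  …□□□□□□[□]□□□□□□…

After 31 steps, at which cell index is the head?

gen 0: q0 h=20  …□□□□□□[□]□□□□□□…
gen 1: q3 h=19  …□□□□□□[□]■□□□□□…
gen 2: q1 h=18  …□□□□□□[□]□■□□□□…
gen 3: q2 h=19  …□□□□□■[□]■□□□□□…
gen 4: q3 h=18  …□□□□□□[■]■■□□□□…
gen 5: q0 h=19  …□□□□□□[■]■□□□□□…
gen 6: q1 h=18  …□□□□□□[□]■■□□□□…
gen 7: q2 h=19  …□□□□□■[■]■□□□□□…
gen 8: q0 h=18  …□□□□□□[■]□■□□□□…
gen 9: q1 h=17  …□□□□□□[□]■□■□□□…
gen 10: q2 h=18  …□□□□□■[■]□■□□□□…
gen 11: q0 h=17  …□□□□□□[■]□□■□□□…
gen 12: q1 h=16  …□□□□□□[□]■□□■□□…
gen 13: q2 h=17  …□□□□□■[■]□□■□□□…
gen 14: q0 h=16  …□□□□□□[■]□□□■□□…
gen 15: q1 h=15  …□□□□□□[□]■□□□■□…
gen 16: q2 h=16  …□□□□□■[■]□□□■□□…
gen 17: q0 h=15  …□□□□□□[■]□□□□■□…
gen 18: q1 h=14  …□□□□□□[□]■□□□□■…
gen 19: q2 h=15  …□□□□□■[■]□□□□■□…
gen 20: q0 h=14  …□□□□□□[■]□□□□□■…
gen 21: q1 h=13  …□□□□□□[□]■□□□□□…
gen 22: q2 h=14  …□□□□□■[■]□□□□□■…
gen 23: q0 h=13  …□□□□□□[■]□□□□□□…
gen 24: q1 h=12  …□□□□□□[□]■□□□□□…
gen 25: q2 h=13  …□□□□□■[■]□□□□□□…
gen 26: q0 h=12  …□□□□□□[■]□□□□□□…
gen 27: q1 h=11  …□□□□□□[□]■□□□□□…
gen 28: q2 h=12  …□□□□□■[■]□□□□□□…
gen 29: q0 h=11  …□□□□□□[■]□□□□□□…
gen 30: q1 h=10  …□□□□□□[□]■□□□□□…
gen 31: q2 h=11  …□□□□□■[■]□□□□□□…

11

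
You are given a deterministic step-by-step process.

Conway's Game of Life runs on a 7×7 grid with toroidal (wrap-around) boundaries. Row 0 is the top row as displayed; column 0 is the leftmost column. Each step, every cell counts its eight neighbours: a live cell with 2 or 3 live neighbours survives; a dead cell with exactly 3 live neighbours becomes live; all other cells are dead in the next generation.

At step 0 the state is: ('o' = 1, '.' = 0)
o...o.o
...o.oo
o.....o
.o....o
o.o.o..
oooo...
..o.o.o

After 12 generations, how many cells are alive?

step 0: o...o.o
...o.oo
o.....o
.o....o
o.o.o..
oooo...
..o.o.o
step 1: o...o..
....o..
.......
.o...oo
......o
o...ooo
..o.o.o
step 2: ....o..
.......
.....o.
o....oo
....o..
o..oo..
.o..o..
step 3: .......
.......
.....o.
....ooo
o..oo..
...ooo.
....oo.
step 4: .......
.......
....ooo
...o..o
.......
......o
...o.o.
step 5: .......
.....o.
....ooo
....o.o
.......
.......
.......
step 6: .......
....ooo
....o.o
....o.o
.......
.......
.......
step 7: .....o.
....o.o
o..oo.o
.......
.......
.......
.......
step 8: .....o.
o..oo.o
o..oo.o
.......
.......
.......
.......
step 9: ....ooo
o..o...
o..oo.o
.......
.......
.......
.......
step 10: ....ooo
o..o...
o..oo.o
.......
.......
.......
.....o.
step 11: ....ooo
o..o...
o..oo.o
.......
.......
.......
....ooo
step 12: o..o...
o..o...
o..oo.o
.......
.......
.....o.
....o.o

11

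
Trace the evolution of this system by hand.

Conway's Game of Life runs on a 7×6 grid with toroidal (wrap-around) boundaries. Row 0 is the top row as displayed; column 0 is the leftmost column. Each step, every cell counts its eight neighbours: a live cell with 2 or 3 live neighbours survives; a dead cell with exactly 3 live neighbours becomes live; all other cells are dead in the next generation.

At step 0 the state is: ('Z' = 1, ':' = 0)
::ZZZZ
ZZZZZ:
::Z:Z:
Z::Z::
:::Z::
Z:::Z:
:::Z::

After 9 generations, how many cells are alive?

10

[0] ::ZZZZ
ZZZZZ:
::Z:Z:
Z::Z::
:::Z::
Z:::Z:
:::Z::
[1] Z::::Z
Z:::::
Z:::Z:
::ZZZ:
:::ZZZ
:::ZZ:
::Z:::
[2] ZZ:::Z
ZZ::::
:Z::Z:
::Z:::
:::::Z
::Z::Z
:::ZZZ
[3] :ZZ:::
::Z:::
ZZZ:::
::::::
::::::
Z::Z:Z
:ZZZ::
[4] ::::::
Z::Z::
:ZZ:::
:Z::::
::::::
ZZ:ZZ:
:::ZZ:
[5] :::ZZ:
:ZZ:::
ZZZ:::
:ZZ:::
ZZZ:::
::ZZZZ
::ZZZZ
[6] :Z:::Z
Z:::::
Z::Z::
:::Z::
Z:::ZZ
::::::
::::::
[7] Z:::::
ZZ:::Z
::::::
Z::Z::
::::ZZ
:::::Z
::::::
[8] ZZ:::Z
ZZ:::Z
:Z:::Z
::::ZZ
Z:::ZZ
::::ZZ
::::::
[9] :Z:::Z
::Z:Z:
:Z::::
::::::
Z::Z::
Z:::Z:
::::Z:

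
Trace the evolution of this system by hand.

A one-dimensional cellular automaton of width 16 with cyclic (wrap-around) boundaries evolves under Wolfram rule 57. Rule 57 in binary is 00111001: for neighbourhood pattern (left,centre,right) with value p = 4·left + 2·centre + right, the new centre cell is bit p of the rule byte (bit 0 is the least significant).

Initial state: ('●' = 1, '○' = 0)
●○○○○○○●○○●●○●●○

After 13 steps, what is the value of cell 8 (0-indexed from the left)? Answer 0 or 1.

0

k=0  ●○○○○○○●○○●●○●●○
k=1  ○●●●●●○○●○●○●●○●
k=2  ●●○○○○●○○●○●●○●○
k=3  ●○●●●○○●○○●●○●○●
k=4  ○●●○○●○○●○●○●○●●
k=5  ●●○●○○●○○●○●○●●○
k=6  ●○●○●○○●○○●○●●○●
k=7  ○●○●○●○○●○○●●○●●
k=8  ●○●○●○●○○●○●○●●○
k=9  ○●○●○●○●○○●○●●○●
k=10  ●○●○●○●○●○○●●○●○
k=11  ○●○●○●○●○●○●○●○●
k=12  ●○●○●○●○●○●○●○●○
k=13  ○●○●○●○●○●○●○●○●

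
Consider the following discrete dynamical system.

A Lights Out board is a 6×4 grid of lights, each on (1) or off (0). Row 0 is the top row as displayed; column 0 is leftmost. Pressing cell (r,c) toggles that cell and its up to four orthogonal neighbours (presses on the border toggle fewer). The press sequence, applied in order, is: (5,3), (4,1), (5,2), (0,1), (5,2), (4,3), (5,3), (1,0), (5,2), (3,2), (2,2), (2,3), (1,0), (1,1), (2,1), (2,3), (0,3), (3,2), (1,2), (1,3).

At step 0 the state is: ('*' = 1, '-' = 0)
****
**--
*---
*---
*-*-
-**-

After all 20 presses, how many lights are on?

step 0: ****
**--
*---
*---
*-*-
-**-
step 1: ****
**--
*---
*---
*-**
-*-*
step 2: ****
**--
*---
**--
-*-*
---*
step 3: ****
**--
*---
**--
-***
-**-
step 4: ---*
*---
*---
**--
-***
-**-
step 5: ---*
*---
*---
**--
-*-*
---*
step 6: ---*
*---
*---
**-*
-**-
----
step 7: ---*
*---
*---
**-*
-***
--**
step 8: *--*
-*--
----
**-*
-***
--**
step 9: *--*
-*--
----
**-*
-*-*
-*--
step 10: *--*
-*--
--*-
*-*-
-***
-*--
step 11: *--*
-**-
-*-*
*---
-***
-*--
step 12: *--*
-***
-**-
*--*
-***
-*--
step 13: ---*
*-**
***-
*--*
-***
-*--
step 14: -*-*
-*-*
*-*-
*--*
-***
-*--
step 15: -*-*
---*
-*--
**-*
-***
-*--
step 16: -*-*
----
-***
**--
-***
-*--
step 17: -**-
---*
-***
**--
-***
-*--
step 18: -**-
---*
-*-*
*-**
-*-*
-*--
step 19: -*--
-**-
-***
*-**
-*-*
-*--
step 20: -*-*
-*-*
-**-
*-**
-*-*
-*--

12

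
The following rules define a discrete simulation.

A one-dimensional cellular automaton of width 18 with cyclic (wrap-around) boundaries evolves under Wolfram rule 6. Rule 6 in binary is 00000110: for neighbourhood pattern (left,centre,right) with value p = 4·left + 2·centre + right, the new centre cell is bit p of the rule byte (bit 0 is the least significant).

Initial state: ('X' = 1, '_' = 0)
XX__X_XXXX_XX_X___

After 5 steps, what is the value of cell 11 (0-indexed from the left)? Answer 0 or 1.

[0] XX__X_XXXX_XX_X___
[1] ___XX_________X__X
[2] __X__________XX_XX
[3] _XX_________X_____
[4] X__________XX_____
[5] X_________X______X

0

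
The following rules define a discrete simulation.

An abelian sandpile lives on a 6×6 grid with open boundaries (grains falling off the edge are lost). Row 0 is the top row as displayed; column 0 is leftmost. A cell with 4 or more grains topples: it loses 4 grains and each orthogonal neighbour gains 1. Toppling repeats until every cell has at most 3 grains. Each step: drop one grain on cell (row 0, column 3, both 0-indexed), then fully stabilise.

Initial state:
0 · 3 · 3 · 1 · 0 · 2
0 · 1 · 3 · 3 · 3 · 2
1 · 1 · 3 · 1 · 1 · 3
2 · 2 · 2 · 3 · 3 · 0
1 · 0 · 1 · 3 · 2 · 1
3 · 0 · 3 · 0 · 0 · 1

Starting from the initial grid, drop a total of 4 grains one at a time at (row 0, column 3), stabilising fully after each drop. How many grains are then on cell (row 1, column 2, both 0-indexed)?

2

k=0  0 · 3 · 3 · 1 · 0 · 2
0 · 1 · 3 · 3 · 3 · 2
1 · 1 · 3 · 1 · 1 · 3
2 · 2 · 2 · 3 · 3 · 0
1 · 0 · 1 · 3 · 2 · 1
3 · 0 · 3 · 0 · 0 · 1
k=1  0 · 3 · 3 · 2 · 0 · 2
0 · 1 · 3 · 3 · 3 · 2
1 · 1 · 3 · 1 · 1 · 3
2 · 2 · 2 · 3 · 3 · 0
1 · 0 · 1 · 3 · 2 · 1
3 · 0 · 3 · 0 · 0 · 1
k=2  0 · 3 · 3 · 3 · 0 · 2
0 · 1 · 3 · 3 · 3 · 2
1 · 1 · 3 · 1 · 1 · 3
2 · 2 · 2 · 3 · 3 · 0
1 · 0 · 1 · 3 · 2 · 1
3 · 0 · 3 · 0 · 0 · 1
k=3  1 · 0 · 2 · 2 · 2 · 2
0 · 3 · 2 · 2 · 0 · 3
1 · 2 · 0 · 3 · 2 · 3
2 · 2 · 3 · 3 · 3 · 0
1 · 0 · 1 · 3 · 2 · 1
3 · 0 · 3 · 0 · 0 · 1
k=4  1 · 0 · 2 · 3 · 2 · 2
0 · 3 · 2 · 2 · 0 · 3
1 · 2 · 0 · 3 · 2 · 3
2 · 2 · 3 · 3 · 3 · 0
1 · 0 · 1 · 3 · 2 · 1
3 · 0 · 3 · 0 · 0 · 1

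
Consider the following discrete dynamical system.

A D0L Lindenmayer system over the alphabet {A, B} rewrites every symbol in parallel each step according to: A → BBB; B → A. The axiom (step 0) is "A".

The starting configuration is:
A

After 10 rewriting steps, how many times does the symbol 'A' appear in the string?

243

step 0: A
step 1: BBB
step 2: AAA
step 3: BBBBBBBBB
step 4: AAAAAAAAA
step 5: BBBBBBBBBBBBBBBBBBBBBBBBBBB
step 6: AAAAAAAAAAAAAAAAAAAAAAAAAAA
step 7: BBBBBBBBBBBBBBBBBBBBBBBBBBBBBBBBBBBBBBBBBBBBBBBBBBBBBBBBBBBBBBBBBBBBBBBBBBBBBBBBB
step 8: AAAAAAAAAAAAAAAAAAAAAAAAAAAAAAAAAAAAAAAAAAAAAAAAAAAAAAAAAAAAAAAAAAAAAAAAAAAAAAAAA
step 9: BBBBBBBBBBBBBBBBBBBBBBBBBBBBBBBBBBBBBBBBBBBBBBBBBBBBBBBBBB…BBBBBBBBBBBBBBBBBBBBBBBBBBBBBBBBBBBBBBBBBBBBBBBBBBBBBBBBBB  (len 243)
step 10: AAAAAAAAAAAAAAAAAAAAAAAAAAAAAAAAAAAAAAAAAAAAAAAAAAAAAAAAAA…AAAAAAAAAAAAAAAAAAAAAAAAAAAAAAAAAAAAAAAAAAAAAAAAAAAAAAAAAA  (len 243)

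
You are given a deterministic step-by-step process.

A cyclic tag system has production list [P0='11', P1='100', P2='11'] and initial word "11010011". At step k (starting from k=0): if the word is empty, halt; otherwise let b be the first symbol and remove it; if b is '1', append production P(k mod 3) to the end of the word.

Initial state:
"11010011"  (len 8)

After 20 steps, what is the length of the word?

19

t=0: "11010011"  (len 8)
t=1: "101001111"  (len 9)
t=2: "01001111100"  (len 11)
t=3: "1001111100"  (len 10)
t=4: "00111110011"  (len 11)
t=5: "0111110011"  (len 10)
t=6: "111110011"  (len 9)
t=7: "1111001111"  (len 10)
t=8: "111001111100"  (len 12)
t=9: "1100111110011"  (len 13)
t=10: "10011111001111"  (len 14)
t=11: "0011111001111100"  (len 16)
t=12: "011111001111100"  (len 15)
t=13: "11111001111100"  (len 14)
t=14: "1111001111100100"  (len 16)
t=15: "11100111110010011"  (len 17)
t=16: "110011111001001111"  (len 18)
t=17: "10011111001001111100"  (len 20)
t=18: "001111100100111110011"  (len 21)
t=19: "01111100100111110011"  (len 20)
t=20: "1111100100111110011"  (len 19)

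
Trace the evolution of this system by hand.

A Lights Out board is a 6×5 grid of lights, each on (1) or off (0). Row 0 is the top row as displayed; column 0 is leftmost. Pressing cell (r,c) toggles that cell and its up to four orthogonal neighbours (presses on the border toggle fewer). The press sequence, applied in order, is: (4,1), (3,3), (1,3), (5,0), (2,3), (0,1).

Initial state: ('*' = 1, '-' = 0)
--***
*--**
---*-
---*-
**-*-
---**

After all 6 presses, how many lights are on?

18

t=0: --***
*--**
---*-
---*-
**-*-
---**
t=1: --***
*--**
---*-
-*-*-
--**-
-*-**
t=2: --***
*--**
-----
-**-*
--*--
-*-**
t=3: --*-*
*-*--
---*-
-**-*
--*--
-*-**
t=4: --*-*
*-*--
---*-
-**-*
*-*--
*--**
t=5: --*-*
*-**-
--*-*
-****
*-*--
*--**
t=6: **--*
****-
--*-*
-****
*-*--
*--**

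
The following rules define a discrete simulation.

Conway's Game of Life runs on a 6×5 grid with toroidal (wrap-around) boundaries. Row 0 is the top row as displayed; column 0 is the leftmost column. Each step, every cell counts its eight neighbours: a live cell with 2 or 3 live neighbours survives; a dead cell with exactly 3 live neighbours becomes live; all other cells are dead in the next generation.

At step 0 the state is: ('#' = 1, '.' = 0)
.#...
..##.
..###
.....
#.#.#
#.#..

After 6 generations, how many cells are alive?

4

k=0  .#...
..##.
..###
.....
#.#.#
#.#..
k=1  .#.#.
.#..#
..#.#
###..
#..##
#.###
k=2  .#...
.#..#
..#.#
..#..
.....
.....
k=3  #....
.###.
###..
...#.
.....
.....
k=4  .##..
...##
#...#
.##..
.....
.....
k=5  ..##.
.####
###.#
##...
.....
.....
k=6  .#..#
.....
.....
..#.#
.....
.....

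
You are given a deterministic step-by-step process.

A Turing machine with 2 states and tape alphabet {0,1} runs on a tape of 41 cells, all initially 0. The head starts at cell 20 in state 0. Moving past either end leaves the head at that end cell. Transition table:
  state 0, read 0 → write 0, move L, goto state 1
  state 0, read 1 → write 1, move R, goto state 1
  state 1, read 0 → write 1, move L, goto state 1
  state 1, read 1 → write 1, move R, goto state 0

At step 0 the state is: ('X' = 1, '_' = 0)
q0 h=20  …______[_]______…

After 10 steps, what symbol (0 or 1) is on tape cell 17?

k=0  q0 h=20  …______[_]______…
k=1  q1 h=19  …______[_]______…
k=2  q1 h=18  …______[_]X_____…
k=3  q1 h=17  …______[_]XX____…
k=4  q1 h=16  …______[_]XXX___…
k=5  q1 h=15  …______[_]XXXX__…
k=6  q1 h=14  …______[_]XXXXX_…
k=7  q1 h=13  …______[_]XXXXXX…
k=8  q1 h=12  …______[_]XXXXXX…
k=9  q1 h=11  …______[_]XXXXXX…
k=10  q1 h=10  …______[_]XXXXXX…

1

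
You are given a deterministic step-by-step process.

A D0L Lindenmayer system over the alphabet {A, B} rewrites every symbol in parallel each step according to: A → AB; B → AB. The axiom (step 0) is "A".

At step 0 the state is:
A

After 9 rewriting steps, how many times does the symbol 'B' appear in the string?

256

k=0  A
k=1  AB
k=2  ABAB
k=3  ABABABAB
k=4  ABABABABABABABAB
k=5  ABABABABABABABABABABABABABABABAB
k=6  ABABABABABABABABABABABABABABABABABABABABABABABABABABABABABABABAB
k=7  ABABABABABABABABABABABABABABABABABABABABABABABABABABABABAB…ABABABABABABABABABABABABABABABABABABABABABABABABABABABABAB  (len 128)
k=8  ABABABABABABABABABABABABABABABABABABABABABABABABABABABABAB…ABABABABABABABABABABABABABABABABABABABABABABABABABABABABAB  (len 256)
k=9  ABABABABABABABABABABABABABABABABABABABABABABABABABABABABAB…ABABABABABABABABABABABABABABABABABABABABABABABABABABABABAB  (len 512)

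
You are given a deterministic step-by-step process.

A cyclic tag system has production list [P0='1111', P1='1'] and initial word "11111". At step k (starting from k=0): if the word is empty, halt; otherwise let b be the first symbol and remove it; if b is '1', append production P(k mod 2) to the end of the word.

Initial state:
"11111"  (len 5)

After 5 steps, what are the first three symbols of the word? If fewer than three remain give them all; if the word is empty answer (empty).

111

k=0  "11111"  (len 5)
k=1  "11111111"  (len 8)
k=2  "11111111"  (len 8)
k=3  "11111111111"  (len 11)
k=4  "11111111111"  (len 11)
k=5  "11111111111111"  (len 14)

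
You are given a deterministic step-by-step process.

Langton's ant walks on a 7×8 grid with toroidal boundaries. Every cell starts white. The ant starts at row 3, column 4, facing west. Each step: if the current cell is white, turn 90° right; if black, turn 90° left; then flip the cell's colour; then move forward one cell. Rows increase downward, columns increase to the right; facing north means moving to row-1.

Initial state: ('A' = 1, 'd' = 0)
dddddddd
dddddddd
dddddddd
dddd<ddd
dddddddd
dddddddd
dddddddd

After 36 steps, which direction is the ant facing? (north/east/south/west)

step 0: dddddddd
dddddddd
dddddddd
dddd<ddd
dddddddd
dddddddd
dddddddd
step 1: dddddddd
dddddddd
dddd^ddd
ddddAddd
dddddddd
dddddddd
dddddddd
step 2: dddddddd
dddddddd
ddddA>dd
ddddAddd
dddddddd
dddddddd
dddddddd
step 3: dddddddd
dddddddd
ddddAAdd
ddddAvdd
dddddddd
dddddddd
dddddddd
step 4: dddddddd
dddddddd
ddddAAdd
dddd<Add
dddddddd
dddddddd
dddddddd
step 5: dddddddd
dddddddd
ddddAAdd
dddddAdd
ddddvddd
dddddddd
dddddddd
step 6: dddddddd
dddddddd
ddddAAdd
dddddAdd
ddd<Addd
dddddddd
dddddddd
step 7: dddddddd
dddddddd
ddddAAdd
ddd^dAdd
dddAAddd
dddddddd
dddddddd
step 8: dddddddd
dddddddd
ddddAAdd
dddA>Add
dddAAddd
dddddddd
dddddddd
step 9: dddddddd
dddddddd
ddddAAdd
dddAAAdd
dddAvddd
dddddddd
dddddddd
step 10: dddddddd
dddddddd
ddddAAdd
dddAAAdd
dddAd>dd
dddddddd
dddddddd
step 11: dddddddd
dddddddd
ddddAAdd
dddAAAdd
dddAdAdd
dddddvdd
dddddddd
step 12: dddddddd
dddddddd
ddddAAdd
dddAAAdd
dddAdAdd
dddd<Add
dddddddd
step 13: dddddddd
dddddddd
ddddAAdd
dddAAAdd
dddA^Add
ddddAAdd
dddddddd
step 14: dddddddd
dddddddd
ddddAAdd
dddAAAdd
dddAA>dd
ddddAAdd
dddddddd
step 15: dddddddd
dddddddd
ddddAAdd
dddAA^dd
dddAAddd
ddddAAdd
dddddddd
step 16: dddddddd
dddddddd
ddddAAdd
dddA<ddd
dddAAddd
ddddAAdd
dddddddd
step 17: dddddddd
dddddddd
ddddAAdd
dddAdddd
dddAvddd
ddddAAdd
dddddddd
step 18: dddddddd
dddddddd
ddddAAdd
dddAdddd
dddAd>dd
ddddAAdd
dddddddd
step 19: dddddddd
dddddddd
ddddAAdd
dddAdddd
dddAdAdd
ddddAvdd
dddddddd
step 20: dddddddd
dddddddd
ddddAAdd
dddAdddd
dddAdAdd
ddddAd>d
dddddddd
step 21: dddddddd
dddddddd
ddddAAdd
dddAdddd
dddAdAdd
ddddAdAd
ddddddvd
step 22: dddddddd
dddddddd
ddddAAdd
dddAdddd
dddAdAdd
ddddAdAd
ddddd<Ad
step 23: dddddddd
dddddddd
ddddAAdd
dddAdddd
dddAdAdd
ddddA^Ad
dddddAAd
step 24: dddddddd
dddddddd
ddddAAdd
dddAdddd
dddAdAdd
ddddAA>d
dddddAAd
step 25: dddddddd
dddddddd
ddddAAdd
dddAdddd
dddAdA^d
ddddAAdd
dddddAAd
step 26: dddddddd
dddddddd
ddddAAdd
dddAdddd
dddAdAA>
ddddAAdd
dddddAAd
step 27: dddddddd
dddddddd
ddddAAdd
dddAdddd
dddAdAAA
ddddAAdv
dddddAAd
step 28: dddddddd
dddddddd
ddddAAdd
dddAdddd
dddAdAAA
ddddAA<A
dddddAAd
step 29: dddddddd
dddddddd
ddddAAdd
dddAdddd
dddAdA^A
ddddAAAA
dddddAAd
step 30: dddddddd
dddddddd
ddddAAdd
dddAdddd
dddAd<dA
ddddAAAA
dddddAAd
step 31: dddddddd
dddddddd
ddddAAdd
dddAdddd
dddAdddA
ddddAvAA
dddddAAd
step 32: dddddddd
dddddddd
ddddAAdd
dddAdddd
dddAdddA
ddddAd>A
dddddAAd
step 33: dddddddd
dddddddd
ddddAAdd
dddAdddd
dddAdd^A
ddddAddA
dddddAAd
step 34: dddddddd
dddddddd
ddddAAdd
dddAdddd
dddAddA>
ddddAddA
dddddAAd
step 35: dddddddd
dddddddd
ddddAAdd
dddAddd^
dddAddAd
ddddAddA
dddddAAd
step 36: dddddddd
dddddddd
ddddAAdd
>ddAdddA
dddAddAd
ddddAddA
dddddAAd

east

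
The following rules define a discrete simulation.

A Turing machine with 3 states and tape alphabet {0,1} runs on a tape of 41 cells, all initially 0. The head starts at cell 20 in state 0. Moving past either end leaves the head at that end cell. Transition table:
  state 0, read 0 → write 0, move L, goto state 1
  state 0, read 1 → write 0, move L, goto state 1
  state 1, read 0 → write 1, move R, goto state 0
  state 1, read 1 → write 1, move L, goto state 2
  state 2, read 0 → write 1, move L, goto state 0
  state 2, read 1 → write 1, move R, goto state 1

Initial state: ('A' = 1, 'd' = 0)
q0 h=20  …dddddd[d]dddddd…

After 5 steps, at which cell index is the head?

t=0: q0 h=20  …dddddd[d]dddddd…
t=1: q1 h=19  …dddddd[d]dddddd…
t=2: q0 h=20  …dddddA[d]dddddd…
t=3: q1 h=19  …dddddd[A]dddddd…
t=4: q2 h=18  …dddddd[d]Addddd…
t=5: q0 h=17  …dddddd[d]AAdddd…

17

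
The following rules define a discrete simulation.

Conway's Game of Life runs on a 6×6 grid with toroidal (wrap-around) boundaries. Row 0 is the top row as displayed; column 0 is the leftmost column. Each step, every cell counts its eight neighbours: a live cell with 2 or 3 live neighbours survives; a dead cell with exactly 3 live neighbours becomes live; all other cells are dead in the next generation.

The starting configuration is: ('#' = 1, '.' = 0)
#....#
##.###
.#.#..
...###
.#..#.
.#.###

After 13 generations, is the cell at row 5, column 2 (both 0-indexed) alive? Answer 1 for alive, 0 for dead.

0

k=0  #....#
##.###
.#.#..
...###
.#..#.
.#.###
k=1  ......
.#.#..
.#....
#..#.#
......
.###..
k=2  .#.#..
..#...
.#..#.
#.....
##.##.
..#...
k=3  .#.#..
.###..
.#....
#.###.
####.#
#...#.
k=4  ##.##.
##.#..
#...#.
....#.
......
....#.
k=5  ##.##.
...#..
##.##.
.....#
......
...###
k=6  #.....
......
#.####
#...##
.....#
#.##.#
k=7  ##...#
##.##.
##.#..
.#....
.#.#..
##..##
k=8  ...#..
...##.
...###
.#....
.#..##
....#.
k=9  ...#..
..#..#
..##.#
..##..
#...##
...###
k=10  ..##.#
..#...
.#....
###...
#.#...
#..#..
k=11  .####.
.###..
#.....
#.#...
#.##.#
#..###
k=12  ......
#...#.
#..#..
#.##..
..#...
......
k=13  ......
.....#
#.###.
..##..
.###..
......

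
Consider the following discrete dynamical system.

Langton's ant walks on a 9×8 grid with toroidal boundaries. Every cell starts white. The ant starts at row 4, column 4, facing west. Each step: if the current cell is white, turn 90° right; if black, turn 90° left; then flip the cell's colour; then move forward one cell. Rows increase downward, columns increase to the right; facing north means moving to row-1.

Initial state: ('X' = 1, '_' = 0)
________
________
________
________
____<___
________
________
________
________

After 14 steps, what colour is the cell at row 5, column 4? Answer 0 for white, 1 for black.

1

step 0: ________
________
________
________
____<___
________
________
________
________
step 1: ________
________
________
____^___
____X___
________
________
________
________
step 2: ________
________
________
____X>__
____X___
________
________
________
________
step 3: ________
________
________
____XX__
____Xv__
________
________
________
________
step 4: ________
________
________
____XX__
____<X__
________
________
________
________
step 5: ________
________
________
____XX__
_____X__
____v___
________
________
________
step 6: ________
________
________
____XX__
_____X__
___<X___
________
________
________
step 7: ________
________
________
____XX__
___^_X__
___XX___
________
________
________
step 8: ________
________
________
____XX__
___X>X__
___XX___
________
________
________
step 9: ________
________
________
____XX__
___XXX__
___Xv___
________
________
________
step 10: ________
________
________
____XX__
___XXX__
___X_>__
________
________
________
step 11: ________
________
________
____XX__
___XXX__
___X_X__
_____v__
________
________
step 12: ________
________
________
____XX__
___XXX__
___X_X__
____<X__
________
________
step 13: ________
________
________
____XX__
___XXX__
___X^X__
____XX__
________
________
step 14: ________
________
________
____XX__
___XXX__
___XX>__
____XX__
________
________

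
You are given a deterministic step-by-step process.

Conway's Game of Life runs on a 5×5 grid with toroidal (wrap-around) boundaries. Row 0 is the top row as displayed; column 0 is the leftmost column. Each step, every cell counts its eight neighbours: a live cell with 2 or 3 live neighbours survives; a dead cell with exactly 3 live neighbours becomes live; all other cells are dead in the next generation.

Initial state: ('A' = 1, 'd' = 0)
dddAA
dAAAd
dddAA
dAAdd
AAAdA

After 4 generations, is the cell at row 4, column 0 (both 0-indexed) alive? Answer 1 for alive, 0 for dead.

0) dddAA
dAAAd
dddAA
dAAdd
AAAdA
1) ddddd
Adddd
AdddA
ddddd
ddddA
2) ddddd
AdddA
AdddA
AdddA
ddddd
3) ddddd
AdddA
dAdAd
AdddA
ddddd
4) ddddd
AdddA
dAdAd
AdddA
ddddd

0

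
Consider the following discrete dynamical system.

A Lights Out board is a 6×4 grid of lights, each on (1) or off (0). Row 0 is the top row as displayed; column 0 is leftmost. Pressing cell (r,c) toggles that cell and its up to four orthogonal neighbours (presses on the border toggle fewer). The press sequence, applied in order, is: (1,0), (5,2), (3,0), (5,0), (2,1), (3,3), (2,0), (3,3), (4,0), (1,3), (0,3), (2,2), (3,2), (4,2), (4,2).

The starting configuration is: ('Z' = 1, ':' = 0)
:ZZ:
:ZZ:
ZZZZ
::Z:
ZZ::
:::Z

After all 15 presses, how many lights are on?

11

t=0: :ZZ:
:ZZ:
ZZZZ
::Z:
ZZ::
:::Z
t=1: ZZZ:
Z:Z:
:ZZZ
::Z:
ZZ::
:::Z
t=2: ZZZ:
Z:Z:
:ZZZ
::Z:
ZZZ:
:ZZ:
t=3: ZZZ:
Z:Z:
ZZZZ
ZZZ:
:ZZ:
:ZZ:
t=4: ZZZ:
Z:Z:
ZZZZ
ZZZ:
ZZZ:
Z:Z:
t=5: ZZZ:
ZZZ:
:::Z
Z:Z:
ZZZ:
Z:Z:
t=6: ZZZ:
ZZZ:
::::
Z::Z
ZZZZ
Z:Z:
t=7: ZZZ:
:ZZ:
ZZ::
:::Z
ZZZZ
Z:Z:
t=8: ZZZ:
:ZZ:
ZZ:Z
::Z:
ZZZ:
Z:Z:
t=9: ZZZ:
:ZZ:
ZZ:Z
Z:Z:
::Z:
::Z:
t=10: ZZZZ
:Z:Z
ZZ::
Z:Z:
::Z:
::Z:
t=11: ZZ::
:Z::
ZZ::
Z:Z:
::Z:
::Z:
t=12: ZZ::
:ZZ:
Z:ZZ
Z:::
::Z:
::Z:
t=13: ZZ::
:ZZ:
Z::Z
ZZZZ
::::
::Z:
t=14: ZZ::
:ZZ:
Z::Z
ZZ:Z
:ZZZ
::::
t=15: ZZ::
:ZZ:
Z::Z
ZZZZ
::::
::Z:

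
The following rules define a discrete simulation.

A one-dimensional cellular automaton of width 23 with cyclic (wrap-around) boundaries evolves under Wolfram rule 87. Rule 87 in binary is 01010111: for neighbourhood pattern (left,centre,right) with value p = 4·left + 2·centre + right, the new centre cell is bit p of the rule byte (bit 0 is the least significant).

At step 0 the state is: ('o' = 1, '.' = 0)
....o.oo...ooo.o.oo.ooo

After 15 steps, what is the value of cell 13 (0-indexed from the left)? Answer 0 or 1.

[0] ....o.oo...ooo.o.oo.ooo
[1] ooooo..oooo..o.o..o...o
[2] ....ooo...oooo.ooooooo.
[3] oooo..oooo...o.......oo
[4] ...ooo...oooooooooooo..
[5] ooo..oooo...........ooo
[6] ..ooo...oooooooooooo...
[7] oo..oooo...........oooo
[8] .ooo...oooooooooooo....
[9] o..oooo...........ooooo
[10] ooo...oooooooooooo.....
[11] ..oooo...........oooooo
[12] oo...oooooooooooo.....o
[13] .oooo...........oooooo.
[14] o...oooooooooooo.....oo
[15] oooo...........oooooo..

0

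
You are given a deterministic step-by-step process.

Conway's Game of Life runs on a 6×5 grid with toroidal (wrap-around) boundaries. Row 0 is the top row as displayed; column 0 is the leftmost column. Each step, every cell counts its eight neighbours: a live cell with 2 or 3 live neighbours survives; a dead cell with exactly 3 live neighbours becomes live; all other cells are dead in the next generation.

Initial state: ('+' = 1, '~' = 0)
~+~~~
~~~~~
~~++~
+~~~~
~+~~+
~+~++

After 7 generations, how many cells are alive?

0) ~+~~~
~~~~~
~~++~
+~~~~
~+~~+
~+~++
1) +~+~~
~~+~~
~~~~~
+++++
~++++
~+~++
2) +~+~+
~+~~~
+~~~+
~~~~~
~~~~~
~~~~~
3) ++~~~
~+~+~
+~~~~
~~~~~
~~~~~
~~~~~
4) +++~~
~++~+
~~~~~
~~~~~
~~~~~
~~~~~
5) +~++~
~~++~
~~~~~
~~~~~
~~~~~
~+~~~
6) ~~~++
~++++
~~~~~
~~~~~
~~~~~
~++~~
7) ~~~~+
+~+~+
~~++~
~~~~~
~~~~~
~~++~

8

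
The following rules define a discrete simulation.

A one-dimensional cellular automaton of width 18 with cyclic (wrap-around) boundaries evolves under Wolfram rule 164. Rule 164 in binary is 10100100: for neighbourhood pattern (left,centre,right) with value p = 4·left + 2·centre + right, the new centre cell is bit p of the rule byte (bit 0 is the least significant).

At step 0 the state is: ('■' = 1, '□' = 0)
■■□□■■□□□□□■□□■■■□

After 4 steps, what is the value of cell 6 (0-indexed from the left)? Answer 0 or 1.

gen 0: ■■□□■■□□□□□■□□■■■□
gen 1: □□□□□□□□□□□■□□□■□■
gen 2: □□□□□□□□□□□■□□□■■■
gen 3: □□□□□□□□□□□■□□□□■□
gen 4: □□□□□□□□□□□■□□□□■□

0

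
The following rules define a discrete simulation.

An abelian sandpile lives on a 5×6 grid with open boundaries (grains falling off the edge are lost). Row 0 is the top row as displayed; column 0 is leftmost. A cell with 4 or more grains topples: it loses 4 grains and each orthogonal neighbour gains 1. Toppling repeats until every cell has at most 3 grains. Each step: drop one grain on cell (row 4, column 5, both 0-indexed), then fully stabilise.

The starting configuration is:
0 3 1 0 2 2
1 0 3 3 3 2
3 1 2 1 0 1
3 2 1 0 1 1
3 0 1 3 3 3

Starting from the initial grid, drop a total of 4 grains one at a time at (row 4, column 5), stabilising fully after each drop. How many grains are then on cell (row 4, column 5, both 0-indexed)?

0

t=0: 0 3 1 0 2 2
1 0 3 3 3 2
3 1 2 1 0 1
3 2 1 0 1 1
3 0 1 3 3 3
t=1: 0 3 1 0 2 2
1 0 3 3 3 2
3 1 2 1 0 1
3 2 1 1 2 2
3 0 2 0 1 1
t=2: 0 3 1 0 2 2
1 0 3 3 3 2
3 1 2 1 0 1
3 2 1 1 2 2
3 0 2 0 1 2
t=3: 0 3 1 0 2 2
1 0 3 3 3 2
3 1 2 1 0 1
3 2 1 1 2 2
3 0 2 0 1 3
t=4: 0 3 1 0 2 2
1 0 3 3 3 2
3 1 2 1 0 1
3 2 1 1 2 3
3 0 2 0 2 0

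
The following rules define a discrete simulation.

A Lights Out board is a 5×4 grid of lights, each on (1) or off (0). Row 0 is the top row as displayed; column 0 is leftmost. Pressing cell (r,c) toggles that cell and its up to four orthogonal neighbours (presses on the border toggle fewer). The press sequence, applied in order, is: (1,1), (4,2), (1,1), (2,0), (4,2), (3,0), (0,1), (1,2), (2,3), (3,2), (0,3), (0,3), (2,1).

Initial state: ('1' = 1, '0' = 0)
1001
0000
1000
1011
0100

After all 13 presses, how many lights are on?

12

0) 1001
0000
1000
1011
0100
1) 1101
1110
1100
1011
0100
2) 1101
1110
1100
1001
0011
3) 1001
0000
1000
1001
0011
4) 1001
1000
0100
0001
0011
5) 1001
1000
0100
0011
0100
6) 1001
1000
1100
1111
1100
7) 0111
1100
1100
1111
1100
8) 0101
1011
1110
1111
1100
9) 0101
1010
1101
1110
1100
10) 0101
1010
1111
1001
1110
11) 0110
1011
1111
1001
1110
12) 0101
1010
1111
1001
1110
13) 0101
1110
0001
1101
1110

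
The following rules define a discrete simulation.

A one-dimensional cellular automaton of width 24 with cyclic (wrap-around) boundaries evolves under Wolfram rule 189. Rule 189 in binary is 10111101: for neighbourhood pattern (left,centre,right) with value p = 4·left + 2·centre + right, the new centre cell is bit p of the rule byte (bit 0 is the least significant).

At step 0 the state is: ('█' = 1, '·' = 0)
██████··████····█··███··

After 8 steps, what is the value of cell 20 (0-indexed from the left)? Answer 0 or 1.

1

t=0: ██████··████····█··███··
t=1: █████·█·███·███·██·██·█·
t=2: ████·█████·███·██·██·███
t=3: ███·█████·███·██·██·████
t=4: ██·█████·███·██·██·█████
t=5: █·█████·███·██·██·██████
t=6: ·█████·███·██·██·███████
t=7: █████·███·██·██·███████·
t=8: ████·███·██·██·███████·█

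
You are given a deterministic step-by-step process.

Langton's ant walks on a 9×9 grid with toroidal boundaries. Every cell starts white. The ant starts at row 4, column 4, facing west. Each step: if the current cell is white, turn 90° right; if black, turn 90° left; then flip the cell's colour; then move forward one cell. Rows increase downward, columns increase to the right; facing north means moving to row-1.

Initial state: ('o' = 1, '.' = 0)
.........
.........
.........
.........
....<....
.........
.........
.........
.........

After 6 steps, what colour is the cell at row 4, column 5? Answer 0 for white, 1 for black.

k=0  .........
.........
.........
.........
....<....
.........
.........
.........
.........
k=1  .........
.........
.........
....^....
....o....
.........
.........
.........
.........
k=2  .........
.........
.........
....o>...
....o....
.........
.........
.........
.........
k=3  .........
.........
.........
....oo...
....ov...
.........
.........
.........
.........
k=4  .........
.........
.........
....oo...
....<o...
.........
.........
.........
.........
k=5  .........
.........
.........
....oo...
.....o...
....v....
.........
.........
.........
k=6  .........
.........
.........
....oo...
.....o...
...<o....
.........
.........
.........

1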